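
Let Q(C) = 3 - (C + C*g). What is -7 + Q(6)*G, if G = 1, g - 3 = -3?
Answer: -10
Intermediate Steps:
g = 0 (g = 3 - 3 = 0)
Q(C) = 3 - C (Q(C) = 3 - (C + C*0) = 3 - (C + 0) = 3 - C)
-7 + Q(6)*G = -7 + (3 - 1*6)*1 = -7 + (3 - 6)*1 = -7 - 3*1 = -7 - 3 = -10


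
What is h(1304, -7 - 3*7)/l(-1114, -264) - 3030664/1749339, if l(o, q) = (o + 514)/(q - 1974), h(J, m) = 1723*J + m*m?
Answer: 366637696082018/43733475 ≈ 8.3835e+6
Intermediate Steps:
h(J, m) = m² + 1723*J (h(J, m) = 1723*J + m² = m² + 1723*J)
l(o, q) = (514 + o)/(-1974 + q)
h(1304, -7 - 3*7)/l(-1114, -264) - 3030664/1749339 = ((-7 - 3*7)² + 1723*1304)/(((514 - 1114)/(-1974 - 264))) - 3030664/1749339 = ((-7 - 21)² + 2246792)/((-600/(-2238))) - 3030664*1/1749339 = ((-28)² + 2246792)/((-1/2238*(-600))) - 3030664/1749339 = (784 + 2246792)/(100/373) - 3030664/1749339 = 2247576*(373/100) - 3030664/1749339 = 209586462/25 - 3030664/1749339 = 366637696082018/43733475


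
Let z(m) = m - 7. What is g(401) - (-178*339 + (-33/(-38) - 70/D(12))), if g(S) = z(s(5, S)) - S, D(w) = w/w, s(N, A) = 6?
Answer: 2280347/38 ≈ 60009.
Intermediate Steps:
D(w) = 1
z(m) = -7 + m
g(S) = -1 - S (g(S) = (-7 + 6) - S = -1 - S)
g(401) - (-178*339 + (-33/(-38) - 70/D(12))) = (-1 - 1*401) - (-178*339 + (-33/(-38) - 70/1)) = (-1 - 401) - (-60342 + (-33*(-1/38) - 70*1)) = -402 - (-60342 + (33/38 - 70)) = -402 - (-60342 - 2627/38) = -402 - 1*(-2295623/38) = -402 + 2295623/38 = 2280347/38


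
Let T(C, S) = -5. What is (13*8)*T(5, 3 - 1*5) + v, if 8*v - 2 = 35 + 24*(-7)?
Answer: -4291/8 ≈ -536.38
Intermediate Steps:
v = -131/8 (v = 1/4 + (35 + 24*(-7))/8 = 1/4 + (35 - 168)/8 = 1/4 + (1/8)*(-133) = 1/4 - 133/8 = -131/8 ≈ -16.375)
(13*8)*T(5, 3 - 1*5) + v = (13*8)*(-5) - 131/8 = 104*(-5) - 131/8 = -520 - 131/8 = -4291/8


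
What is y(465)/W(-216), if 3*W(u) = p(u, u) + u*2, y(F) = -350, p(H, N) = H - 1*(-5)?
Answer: 1050/643 ≈ 1.6330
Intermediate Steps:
p(H, N) = 5 + H (p(H, N) = H + 5 = 5 + H)
W(u) = 5/3 + u (W(u) = ((5 + u) + u*2)/3 = ((5 + u) + 2*u)/3 = (5 + 3*u)/3 = 5/3 + u)
y(465)/W(-216) = -350/(5/3 - 216) = -350/(-643/3) = -350*(-3/643) = 1050/643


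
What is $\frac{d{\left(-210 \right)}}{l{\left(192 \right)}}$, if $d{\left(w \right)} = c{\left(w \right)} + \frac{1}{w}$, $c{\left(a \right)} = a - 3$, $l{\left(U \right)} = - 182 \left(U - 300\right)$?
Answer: $- \frac{44731}{4127760} \approx -0.010837$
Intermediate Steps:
$l{\left(U \right)} = 54600 - 182 U$ ($l{\left(U \right)} = - 182 \left(-300 + U\right) = 54600 - 182 U$)
$c{\left(a \right)} = -3 + a$ ($c{\left(a \right)} = a - 3 = -3 + a$)
$d{\left(w \right)} = -3 + w + \frac{1}{w}$ ($d{\left(w \right)} = \left(-3 + w\right) + \frac{1}{w} = -3 + w + \frac{1}{w}$)
$\frac{d{\left(-210 \right)}}{l{\left(192 \right)}} = \frac{-3 - 210 + \frac{1}{-210}}{54600 - 34944} = \frac{-3 - 210 - \frac{1}{210}}{54600 - 34944} = - \frac{44731}{210 \cdot 19656} = \left(- \frac{44731}{210}\right) \frac{1}{19656} = - \frac{44731}{4127760}$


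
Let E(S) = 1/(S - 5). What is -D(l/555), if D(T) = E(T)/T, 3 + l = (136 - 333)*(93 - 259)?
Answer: -308025/978484876 ≈ -0.00031480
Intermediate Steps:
l = 32699 (l = -3 + (136 - 333)*(93 - 259) = -3 - 197*(-166) = -3 + 32702 = 32699)
E(S) = 1/(-5 + S)
D(T) = 1/(T*(-5 + T)) (D(T) = 1/((-5 + T)*T) = 1/(T*(-5 + T)))
-D(l/555) = -1/((32699/555)*(-5 + 32699/555)) = -1/((32699*(1/555))*(-5 + 32699*(1/555))) = -1/(32699/555*(-5 + 32699/555)) = -555/(32699*29924/555) = -555*555/(32699*29924) = -1*308025/978484876 = -308025/978484876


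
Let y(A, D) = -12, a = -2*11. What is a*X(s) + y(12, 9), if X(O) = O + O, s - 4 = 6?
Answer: -452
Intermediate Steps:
s = 10 (s = 4 + 6 = 10)
a = -22
X(O) = 2*O
a*X(s) + y(12, 9) = -44*10 - 12 = -22*20 - 12 = -440 - 12 = -452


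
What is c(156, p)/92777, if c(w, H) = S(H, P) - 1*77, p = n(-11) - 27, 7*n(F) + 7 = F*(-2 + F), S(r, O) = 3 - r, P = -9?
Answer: -465/649439 ≈ -0.00071600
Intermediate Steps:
n(F) = -1 + F*(-2 + F)/7 (n(F) = -1 + (F*(-2 + F))/7 = -1 + F*(-2 + F)/7)
p = -53/7 (p = (-1 - 2/7*(-11) + (⅐)*(-11)²) - 27 = (-1 + 22/7 + (⅐)*121) - 27 = (-1 + 22/7 + 121/7) - 27 = 136/7 - 27 = -53/7 ≈ -7.5714)
c(w, H) = -74 - H (c(w, H) = (3 - H) - 1*77 = (3 - H) - 77 = -74 - H)
c(156, p)/92777 = (-74 - 1*(-53/7))/92777 = (-74 + 53/7)*(1/92777) = -465/7*1/92777 = -465/649439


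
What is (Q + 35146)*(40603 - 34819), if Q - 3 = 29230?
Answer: 372368136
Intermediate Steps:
Q = 29233 (Q = 3 + 29230 = 29233)
(Q + 35146)*(40603 - 34819) = (29233 + 35146)*(40603 - 34819) = 64379*5784 = 372368136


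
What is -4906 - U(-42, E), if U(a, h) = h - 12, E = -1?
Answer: -4893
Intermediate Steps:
U(a, h) = -12 + h
-4906 - U(-42, E) = -4906 - (-12 - 1) = -4906 - 1*(-13) = -4906 + 13 = -4893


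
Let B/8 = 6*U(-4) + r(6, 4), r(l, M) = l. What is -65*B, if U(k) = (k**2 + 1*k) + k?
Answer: -28080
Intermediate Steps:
U(k) = k**2 + 2*k (U(k) = (k**2 + k) + k = (k + k**2) + k = k**2 + 2*k)
B = 432 (B = 8*(6*(-4*(2 - 4)) + 6) = 8*(6*(-4*(-2)) + 6) = 8*(6*8 + 6) = 8*(48 + 6) = 8*54 = 432)
-65*B = -65*432 = -28080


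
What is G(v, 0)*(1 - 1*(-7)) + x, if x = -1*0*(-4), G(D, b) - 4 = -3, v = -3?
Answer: 8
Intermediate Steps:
G(D, b) = 1 (G(D, b) = 4 - 3 = 1)
x = 0 (x = 0*(-4) = 0)
G(v, 0)*(1 - 1*(-7)) + x = 1*(1 - 1*(-7)) + 0 = 1*(1 + 7) + 0 = 1*8 + 0 = 8 + 0 = 8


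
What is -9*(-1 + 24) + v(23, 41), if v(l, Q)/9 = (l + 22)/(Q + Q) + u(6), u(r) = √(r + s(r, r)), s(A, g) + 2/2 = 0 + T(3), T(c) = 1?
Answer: -16569/82 + 9*√6 ≈ -180.02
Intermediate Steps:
s(A, g) = 0 (s(A, g) = -1 + (0 + 1) = -1 + 1 = 0)
u(r) = √r (u(r) = √(r + 0) = √r)
v(l, Q) = 9*√6 + 9*(22 + l)/(2*Q) (v(l, Q) = 9*((l + 22)/(Q + Q) + √6) = 9*((22 + l)/((2*Q)) + √6) = 9*((22 + l)*(1/(2*Q)) + √6) = 9*((22 + l)/(2*Q) + √6) = 9*(√6 + (22 + l)/(2*Q)) = 9*√6 + 9*(22 + l)/(2*Q))
-9*(-1 + 24) + v(23, 41) = -9*(-1 + 24) + (9/2)*(22 + 23 + 2*41*√6)/41 = -9*23 + (9/2)*(1/41)*(22 + 23 + 82*√6) = -207 + (9/2)*(1/41)*(45 + 82*√6) = -207 + (405/82 + 9*√6) = -16569/82 + 9*√6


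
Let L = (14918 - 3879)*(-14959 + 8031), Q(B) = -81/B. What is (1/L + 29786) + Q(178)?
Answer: 202737071628303/6806559088 ≈ 29786.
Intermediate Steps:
L = -76478192 (L = 11039*(-6928) = -76478192)
(1/L + 29786) + Q(178) = (1/(-76478192) + 29786) - 81/178 = (-1/76478192 + 29786) - 81*1/178 = 2277979426911/76478192 - 81/178 = 202737071628303/6806559088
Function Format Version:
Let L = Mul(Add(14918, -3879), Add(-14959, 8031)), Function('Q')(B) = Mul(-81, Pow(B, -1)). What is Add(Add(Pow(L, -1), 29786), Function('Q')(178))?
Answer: Rational(202737071628303, 6806559088) ≈ 29786.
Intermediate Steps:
L = -76478192 (L = Mul(11039, -6928) = -76478192)
Add(Add(Pow(L, -1), 29786), Function('Q')(178)) = Add(Add(Pow(-76478192, -1), 29786), Mul(-81, Pow(178, -1))) = Add(Add(Rational(-1, 76478192), 29786), Mul(-81, Rational(1, 178))) = Add(Rational(2277979426911, 76478192), Rational(-81, 178)) = Rational(202737071628303, 6806559088)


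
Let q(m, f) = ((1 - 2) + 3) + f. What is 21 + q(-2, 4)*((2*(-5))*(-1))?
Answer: 81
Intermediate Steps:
q(m, f) = 2 + f (q(m, f) = (-1 + 3) + f = 2 + f)
21 + q(-2, 4)*((2*(-5))*(-1)) = 21 + (2 + 4)*((2*(-5))*(-1)) = 21 + 6*(-10*(-1)) = 21 + 6*10 = 21 + 60 = 81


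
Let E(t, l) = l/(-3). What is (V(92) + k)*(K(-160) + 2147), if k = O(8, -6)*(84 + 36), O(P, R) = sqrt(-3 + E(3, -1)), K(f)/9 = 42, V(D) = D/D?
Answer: 2525 + 202000*I*sqrt(6) ≈ 2525.0 + 4.948e+5*I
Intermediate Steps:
E(t, l) = -l/3 (E(t, l) = l*(-1/3) = -l/3)
V(D) = 1
K(f) = 378 (K(f) = 9*42 = 378)
O(P, R) = 2*I*sqrt(6)/3 (O(P, R) = sqrt(-3 - 1/3*(-1)) = sqrt(-3 + 1/3) = sqrt(-8/3) = 2*I*sqrt(6)/3)
k = 80*I*sqrt(6) (k = (2*I*sqrt(6)/3)*(84 + 36) = (2*I*sqrt(6)/3)*120 = 80*I*sqrt(6) ≈ 195.96*I)
(V(92) + k)*(K(-160) + 2147) = (1 + 80*I*sqrt(6))*(378 + 2147) = (1 + 80*I*sqrt(6))*2525 = 2525 + 202000*I*sqrt(6)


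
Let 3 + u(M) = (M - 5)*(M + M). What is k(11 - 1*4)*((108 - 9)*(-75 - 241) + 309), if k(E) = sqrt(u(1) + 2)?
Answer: -92925*I ≈ -92925.0*I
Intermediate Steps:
u(M) = -3 + 2*M*(-5 + M) (u(M) = -3 + (M - 5)*(M + M) = -3 + (-5 + M)*(2*M) = -3 + 2*M*(-5 + M))
k(E) = 3*I (k(E) = sqrt((-3 - 10*1 + 2*1**2) + 2) = sqrt((-3 - 10 + 2*1) + 2) = sqrt((-3 - 10 + 2) + 2) = sqrt(-11 + 2) = sqrt(-9) = 3*I)
k(11 - 1*4)*((108 - 9)*(-75 - 241) + 309) = (3*I)*((108 - 9)*(-75 - 241) + 309) = (3*I)*(99*(-316) + 309) = (3*I)*(-31284 + 309) = (3*I)*(-30975) = -92925*I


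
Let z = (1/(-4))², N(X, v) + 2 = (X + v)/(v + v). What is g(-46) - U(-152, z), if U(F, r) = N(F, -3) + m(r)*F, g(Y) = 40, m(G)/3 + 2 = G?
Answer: -2602/3 ≈ -867.33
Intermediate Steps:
m(G) = -6 + 3*G
N(X, v) = -2 + (X + v)/(2*v) (N(X, v) = -2 + (X + v)/(v + v) = -2 + (X + v)/((2*v)) = -2 + (X + v)*(1/(2*v)) = -2 + (X + v)/(2*v))
z = 1/16 (z = (-¼)² = 1/16 ≈ 0.062500)
U(F, r) = -3/2 - F/6 + F*(-6 + 3*r) (U(F, r) = (½)*(F - 3*(-3))/(-3) + (-6 + 3*r)*F = (½)*(-⅓)*(F + 9) + F*(-6 + 3*r) = (½)*(-⅓)*(9 + F) + F*(-6 + 3*r) = (-3/2 - F/6) + F*(-6 + 3*r) = -3/2 - F/6 + F*(-6 + 3*r))
g(-46) - U(-152, z) = 40 - (-3/2 - ⅙*(-152) + 3*(-152)*(-2 + 1/16)) = 40 - (-3/2 + 76/3 + 3*(-152)*(-31/16)) = 40 - (-3/2 + 76/3 + 1767/2) = 40 - 1*2722/3 = 40 - 2722/3 = -2602/3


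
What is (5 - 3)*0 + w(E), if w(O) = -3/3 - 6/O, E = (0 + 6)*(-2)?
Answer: -½ ≈ -0.50000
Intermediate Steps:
E = -12 (E = 6*(-2) = -12)
w(O) = -1 - 6/O (w(O) = -3*⅓ - 6/O = -1 - 6/O)
(5 - 3)*0 + w(E) = (5 - 3)*0 + (-6 - 1*(-12))/(-12) = 2*0 - (-6 + 12)/12 = 0 - 1/12*6 = 0 - ½ = -½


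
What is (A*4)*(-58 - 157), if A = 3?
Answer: -2580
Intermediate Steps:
(A*4)*(-58 - 157) = (3*4)*(-58 - 157) = 12*(-215) = -2580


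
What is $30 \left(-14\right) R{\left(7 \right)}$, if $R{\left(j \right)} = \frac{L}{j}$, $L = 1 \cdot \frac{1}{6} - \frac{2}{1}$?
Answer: $110$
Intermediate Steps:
$L = - \frac{11}{6}$ ($L = 1 \cdot \frac{1}{6} - 2 = \frac{1}{6} - 2 = - \frac{11}{6} \approx -1.8333$)
$R{\left(j \right)} = - \frac{11}{6 j}$
$30 \left(-14\right) R{\left(7 \right)} = 30 \left(-14\right) \left(- \frac{11}{6 \cdot 7}\right) = - 420 \left(\left(- \frac{11}{6}\right) \frac{1}{7}\right) = \left(-420\right) \left(- \frac{11}{42}\right) = 110$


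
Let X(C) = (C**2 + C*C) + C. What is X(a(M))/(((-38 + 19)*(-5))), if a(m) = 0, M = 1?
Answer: 0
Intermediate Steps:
X(C) = C + 2*C**2 (X(C) = (C**2 + C**2) + C = 2*C**2 + C = C + 2*C**2)
X(a(M))/(((-38 + 19)*(-5))) = (0*(1 + 2*0))/(((-38 + 19)*(-5))) = (0*(1 + 0))/((-19*(-5))) = (0*1)/95 = 0*(1/95) = 0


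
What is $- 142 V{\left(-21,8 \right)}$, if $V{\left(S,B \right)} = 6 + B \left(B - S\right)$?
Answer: $-33796$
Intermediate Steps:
$- 142 V{\left(-21,8 \right)} = - 142 \left(6 + 8^{2} - 8 \left(-21\right)\right) = - 142 \left(6 + 64 + 168\right) = \left(-142\right) 238 = -33796$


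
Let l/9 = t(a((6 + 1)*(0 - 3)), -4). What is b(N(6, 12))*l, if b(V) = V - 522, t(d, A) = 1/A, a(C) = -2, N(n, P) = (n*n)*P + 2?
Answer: 198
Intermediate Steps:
N(n, P) = 2 + P*n² (N(n, P) = n²*P + 2 = P*n² + 2 = 2 + P*n²)
b(V) = -522 + V
l = -9/4 (l = 9/(-4) = 9*(-¼) = -9/4 ≈ -2.2500)
b(N(6, 12))*l = (-522 + (2 + 12*6²))*(-9/4) = (-522 + (2 + 12*36))*(-9/4) = (-522 + (2 + 432))*(-9/4) = (-522 + 434)*(-9/4) = -88*(-9/4) = 198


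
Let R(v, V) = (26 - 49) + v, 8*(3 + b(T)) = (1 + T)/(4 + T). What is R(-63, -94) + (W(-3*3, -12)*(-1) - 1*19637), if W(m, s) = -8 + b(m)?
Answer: -98561/5 ≈ -19712.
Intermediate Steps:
b(T) = -3 + (1 + T)/(8*(4 + T)) (b(T) = -3 + ((1 + T)/(4 + T))/8 = -3 + (1 + T)/(8*(4 + T)))
W(m, s) = -8 + (-95 - 23*m)/(8*(4 + m))
R(v, V) = -23 + v
R(-63, -94) + (W(-3*3, -12)*(-1) - 1*19637) = (-23 - 63) + ((3*(-117 - (-87)*3)/(8*(4 - 3*3)))*(-1) - 1*19637) = -86 + ((3*(-117 - 29*(-9))/(8*(4 - 9)))*(-1) - 19637) = -86 + (((3/8)*(-117 + 261)/(-5))*(-1) - 19637) = -86 + (((3/8)*(-1/5)*144)*(-1) - 19637) = -86 + (-54/5*(-1) - 19637) = -86 + (54/5 - 19637) = -86 - 98131/5 = -98561/5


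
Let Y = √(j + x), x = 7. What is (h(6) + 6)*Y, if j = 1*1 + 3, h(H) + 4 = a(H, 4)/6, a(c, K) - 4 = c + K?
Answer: 13*√11/3 ≈ 14.372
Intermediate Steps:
a(c, K) = 4 + K + c (a(c, K) = 4 + (c + K) = 4 + (K + c) = 4 + K + c)
h(H) = -8/3 + H/6 (h(H) = -4 + (4 + 4 + H)/6 = -4 + (8 + H)*(⅙) = -4 + (4/3 + H/6) = -8/3 + H/6)
j = 4 (j = 1 + 3 = 4)
Y = √11 (Y = √(4 + 7) = √11 ≈ 3.3166)
(h(6) + 6)*Y = ((-8/3 + (⅙)*6) + 6)*√11 = ((-8/3 + 1) + 6)*√11 = (-5/3 + 6)*√11 = 13*√11/3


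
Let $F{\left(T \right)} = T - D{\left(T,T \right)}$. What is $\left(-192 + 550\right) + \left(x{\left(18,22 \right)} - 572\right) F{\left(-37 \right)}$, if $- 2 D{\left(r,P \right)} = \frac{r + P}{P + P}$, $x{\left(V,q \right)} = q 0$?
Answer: $21236$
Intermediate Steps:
$x{\left(V,q \right)} = 0$
$D{\left(r,P \right)} = - \frac{P + r}{4 P}$ ($D{\left(r,P \right)} = - \frac{\left(r + P\right) \frac{1}{P + P}}{2} = - \frac{\left(P + r\right) \frac{1}{2 P}}{2} = - \frac{\frac{1}{2} \frac{1}{P} \left(P + r\right)}{2} = - \frac{P + r}{4 P}$)
$F{\left(T \right)} = \frac{1}{2} + T$ ($F{\left(T \right)} = T - \frac{- T - T}{4 T} = T - \frac{\left(-2\right) T}{4 T} = T - - \frac{1}{2} = T + \frac{1}{2} = \frac{1}{2} + T$)
$\left(-192 + 550\right) + \left(x{\left(18,22 \right)} - 572\right) F{\left(-37 \right)} = \left(-192 + 550\right) + \left(0 - 572\right) \left(\frac{1}{2} - 37\right) = 358 + \left(0 - 572\right) \left(- \frac{73}{2}\right) = 358 - -20878 = 358 + 20878 = 21236$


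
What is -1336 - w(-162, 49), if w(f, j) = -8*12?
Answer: -1240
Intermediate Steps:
w(f, j) = -96
-1336 - w(-162, 49) = -1336 - 1*(-96) = -1336 + 96 = -1240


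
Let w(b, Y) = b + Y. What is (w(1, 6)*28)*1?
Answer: 196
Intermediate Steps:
w(b, Y) = Y + b
(w(1, 6)*28)*1 = ((6 + 1)*28)*1 = (7*28)*1 = 196*1 = 196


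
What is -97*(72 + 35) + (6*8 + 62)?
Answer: -10269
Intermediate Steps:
-97*(72 + 35) + (6*8 + 62) = -97*107 + (48 + 62) = -10379 + 110 = -10269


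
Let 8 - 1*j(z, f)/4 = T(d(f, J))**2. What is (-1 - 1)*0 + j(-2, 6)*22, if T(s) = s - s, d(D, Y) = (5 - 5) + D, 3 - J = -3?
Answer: 704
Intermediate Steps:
J = 6 (J = 3 - 1*(-3) = 3 + 3 = 6)
d(D, Y) = D (d(D, Y) = 0 + D = D)
T(s) = 0
j(z, f) = 32 (j(z, f) = 32 - 4*0**2 = 32 - 4*0 = 32 + 0 = 32)
(-1 - 1)*0 + j(-2, 6)*22 = (-1 - 1)*0 + 32*22 = -2*0 + 704 = 0 + 704 = 704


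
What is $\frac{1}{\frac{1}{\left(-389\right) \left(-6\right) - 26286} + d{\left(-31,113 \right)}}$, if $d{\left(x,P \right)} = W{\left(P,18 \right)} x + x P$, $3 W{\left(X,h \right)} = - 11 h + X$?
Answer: $- \frac{7984}{20955339} \approx -0.000381$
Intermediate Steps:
$W{\left(X,h \right)} = - \frac{11 h}{3} + \frac{X}{3}$ ($W{\left(X,h \right)} = \frac{- 11 h + X}{3} = \frac{X - 11 h}{3} = - \frac{11 h}{3} + \frac{X}{3}$)
$d{\left(x,P \right)} = P x + x \left(-66 + \frac{P}{3}\right)$ ($d{\left(x,P \right)} = \left(\left(- \frac{11}{3}\right) 18 + \frac{P}{3}\right) x + x P = \left(-66 + \frac{P}{3}\right) x + P x = x \left(-66 + \frac{P}{3}\right) + P x = P x + x \left(-66 + \frac{P}{3}\right)$)
$\frac{1}{\frac{1}{\left(-389\right) \left(-6\right) - 26286} + d{\left(-31,113 \right)}} = \frac{1}{\frac{1}{\left(-389\right) \left(-6\right) - 26286} + \frac{2}{3} \left(-31\right) \left(-99 + 2 \cdot 113\right)} = \frac{1}{\frac{1}{2334 - 26286} + \frac{2}{3} \left(-31\right) \left(-99 + 226\right)} = \frac{1}{\frac{1}{-23952} + \frac{2}{3} \left(-31\right) 127} = \frac{1}{- \frac{1}{23952} - \frac{7874}{3}} = \frac{1}{- \frac{20955339}{7984}} = - \frac{7984}{20955339}$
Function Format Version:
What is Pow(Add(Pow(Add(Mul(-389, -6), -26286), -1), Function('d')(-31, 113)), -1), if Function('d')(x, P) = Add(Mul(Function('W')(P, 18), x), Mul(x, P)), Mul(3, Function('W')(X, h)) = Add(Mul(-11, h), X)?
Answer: Rational(-7984, 20955339) ≈ -0.00038100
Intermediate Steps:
Function('W')(X, h) = Add(Mul(Rational(-11, 3), h), Mul(Rational(1, 3), X)) (Function('W')(X, h) = Mul(Rational(1, 3), Add(Mul(-11, h), X)) = Mul(Rational(1, 3), Add(X, Mul(-11, h))) = Add(Mul(Rational(-11, 3), h), Mul(Rational(1, 3), X)))
Function('d')(x, P) = Add(Mul(P, x), Mul(x, Add(-66, Mul(Rational(1, 3), P)))) (Function('d')(x, P) = Add(Mul(Add(Mul(Rational(-11, 3), 18), Mul(Rational(1, 3), P)), x), Mul(x, P)) = Add(Mul(Add(-66, Mul(Rational(1, 3), P)), x), Mul(P, x)) = Add(Mul(x, Add(-66, Mul(Rational(1, 3), P))), Mul(P, x)) = Add(Mul(P, x), Mul(x, Add(-66, Mul(Rational(1, 3), P)))))
Pow(Add(Pow(Add(Mul(-389, -6), -26286), -1), Function('d')(-31, 113)), -1) = Pow(Add(Pow(Add(Mul(-389, -6), -26286), -1), Mul(Rational(2, 3), -31, Add(-99, Mul(2, 113)))), -1) = Pow(Add(Pow(Add(2334, -26286), -1), Mul(Rational(2, 3), -31, Add(-99, 226))), -1) = Pow(Add(Pow(-23952, -1), Mul(Rational(2, 3), -31, 127)), -1) = Pow(Add(Rational(-1, 23952), Rational(-7874, 3)), -1) = Pow(Rational(-20955339, 7984), -1) = Rational(-7984, 20955339)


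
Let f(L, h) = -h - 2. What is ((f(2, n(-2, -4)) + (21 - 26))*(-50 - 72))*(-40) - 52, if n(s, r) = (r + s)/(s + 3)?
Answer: -4932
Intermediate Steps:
n(s, r) = (r + s)/(3 + s)
f(L, h) = -2 - h
((f(2, n(-2, -4)) + (21 - 26))*(-50 - 72))*(-40) - 52 = (((-2 - (-4 - 2)/(3 - 2)) + (21 - 26))*(-50 - 72))*(-40) - 52 = (((-2 - (-6)/1) - 5)*(-122))*(-40) - 52 = (((-2 - (-6)) - 5)*(-122))*(-40) - 52 = (((-2 - 1*(-6)) - 5)*(-122))*(-40) - 52 = (((-2 + 6) - 5)*(-122))*(-40) - 52 = ((4 - 5)*(-122))*(-40) - 52 = -1*(-122)*(-40) - 52 = 122*(-40) - 52 = -4880 - 52 = -4932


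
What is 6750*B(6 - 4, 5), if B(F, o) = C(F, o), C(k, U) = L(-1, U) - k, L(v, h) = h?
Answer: 20250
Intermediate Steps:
C(k, U) = U - k
B(F, o) = o - F
6750*B(6 - 4, 5) = 6750*(5 - (6 - 4)) = 6750*(5 - 1*2) = 6750*(5 - 2) = 6750*3 = 20250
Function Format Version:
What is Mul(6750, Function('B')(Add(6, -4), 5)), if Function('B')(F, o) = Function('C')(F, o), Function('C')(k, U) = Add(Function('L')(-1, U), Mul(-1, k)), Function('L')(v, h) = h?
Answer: 20250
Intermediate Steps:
Function('C')(k, U) = Add(U, Mul(-1, k))
Function('B')(F, o) = Add(o, Mul(-1, F))
Mul(6750, Function('B')(Add(6, -4), 5)) = Mul(6750, Add(5, Mul(-1, Add(6, -4)))) = Mul(6750, Add(5, Mul(-1, 2))) = Mul(6750, Add(5, -2)) = Mul(6750, 3) = 20250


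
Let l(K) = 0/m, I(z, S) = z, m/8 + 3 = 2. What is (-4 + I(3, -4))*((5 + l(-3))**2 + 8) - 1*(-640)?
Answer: 607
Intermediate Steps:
m = -8 (m = -24 + 8*2 = -24 + 16 = -8)
l(K) = 0 (l(K) = 0/(-8) = 0*(-1/8) = 0)
(-4 + I(3, -4))*((5 + l(-3))**2 + 8) - 1*(-640) = (-4 + 3)*((5 + 0)**2 + 8) - 1*(-640) = -(5**2 + 8) + 640 = -(25 + 8) + 640 = -1*33 + 640 = -33 + 640 = 607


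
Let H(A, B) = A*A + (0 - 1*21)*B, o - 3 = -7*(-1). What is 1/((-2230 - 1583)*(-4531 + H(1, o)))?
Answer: 1/18073620 ≈ 5.5329e-8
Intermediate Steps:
o = 10 (o = 3 - 7*(-1) = 3 + 7 = 10)
H(A, B) = A² - 21*B (H(A, B) = A² + (0 - 21)*B = A² - 21*B)
1/((-2230 - 1583)*(-4531 + H(1, o))) = 1/((-2230 - 1583)*(-4531 + (1² - 21*10))) = 1/(-3813*(-4531 + (1 - 210))) = 1/(-3813*(-4531 - 209)) = 1/(-3813*(-4740)) = 1/18073620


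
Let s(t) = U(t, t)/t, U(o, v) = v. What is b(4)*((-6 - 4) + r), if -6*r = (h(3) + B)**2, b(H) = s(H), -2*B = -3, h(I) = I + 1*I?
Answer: -155/8 ≈ -19.375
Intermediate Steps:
h(I) = 2*I (h(I) = I + I = 2*I)
B = 3/2 (B = -1/2*(-3) = 3/2 ≈ 1.5000)
s(t) = 1 (s(t) = t/t = 1)
b(H) = 1
r = -75/8 (r = -(2*3 + 3/2)**2/6 = -(6 + 3/2)**2/6 = -(15/2)**2/6 = -1/6*225/4 = -75/8 ≈ -9.3750)
b(4)*((-6 - 4) + r) = 1*((-6 - 4) - 75/8) = 1*(-10 - 75/8) = 1*(-155/8) = -155/8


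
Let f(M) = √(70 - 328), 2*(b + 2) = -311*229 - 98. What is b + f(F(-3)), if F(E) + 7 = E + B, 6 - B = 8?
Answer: -71321/2 + I*√258 ≈ -35661.0 + 16.062*I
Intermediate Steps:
b = -71321/2 (b = -2 + (-311*229 - 98)/2 = -2 + (-71219 - 98)/2 = -2 + (½)*(-71317) = -2 - 71317/2 = -71321/2 ≈ -35661.)
B = -2 (B = 6 - 1*8 = 6 - 8 = -2)
F(E) = -9 + E (F(E) = -7 + (E - 2) = -7 + (-2 + E) = -9 + E)
f(M) = I*√258 (f(M) = √(-258) = I*√258)
b + f(F(-3)) = -71321/2 + I*√258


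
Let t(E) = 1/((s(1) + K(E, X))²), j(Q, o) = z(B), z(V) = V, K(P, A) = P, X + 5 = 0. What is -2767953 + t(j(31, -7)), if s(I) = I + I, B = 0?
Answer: -11071811/4 ≈ -2.7680e+6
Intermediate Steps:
X = -5 (X = -5 + 0 = -5)
j(Q, o) = 0
s(I) = 2*I
t(E) = (2 + E)⁻² (t(E) = 1/((2*1 + E)²) = 1/((2 + E)²) = (2 + E)⁻²)
-2767953 + t(j(31, -7)) = -2767953 + (2 + 0)⁻² = -2767953 + 2⁻² = -2767953 + ¼ = -11071811/4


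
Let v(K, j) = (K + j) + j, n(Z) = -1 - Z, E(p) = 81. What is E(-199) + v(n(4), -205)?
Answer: -334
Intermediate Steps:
v(K, j) = K + 2*j
E(-199) + v(n(4), -205) = 81 + ((-1 - 1*4) + 2*(-205)) = 81 + ((-1 - 4) - 410) = 81 + (-5 - 410) = 81 - 415 = -334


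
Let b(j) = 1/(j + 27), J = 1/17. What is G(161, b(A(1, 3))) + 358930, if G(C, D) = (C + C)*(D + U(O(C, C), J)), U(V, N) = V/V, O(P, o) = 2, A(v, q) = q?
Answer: 5388941/15 ≈ 3.5926e+5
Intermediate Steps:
J = 1/17 ≈ 0.058824
U(V, N) = 1
b(j) = 1/(27 + j)
G(C, D) = 2*C*(1 + D) (G(C, D) = (C + C)*(D + 1) = (2*C)*(1 + D) = 2*C*(1 + D))
G(161, b(A(1, 3))) + 358930 = 2*161*(1 + 1/(27 + 3)) + 358930 = 2*161*(1 + 1/30) + 358930 = 2*161*(31/30) + 358930 = 4991/15 + 358930 = 5388941/15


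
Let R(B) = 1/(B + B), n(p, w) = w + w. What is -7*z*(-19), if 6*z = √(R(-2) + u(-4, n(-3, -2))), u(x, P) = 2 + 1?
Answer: 133*√11/12 ≈ 36.759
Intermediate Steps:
n(p, w) = 2*w
R(B) = 1/(2*B)
u(x, P) = 3
z = √11/12 (z = √((½)/(-2) + 3)/6 = √((½)*(-½) + 3)/6 = √(-¼ + 3)/6 = √(11/4)/6 = (√11/2)/6 = √11/12 ≈ 0.27639)
-7*z*(-19) = -7*√11/12*(-19) = 133*√11/12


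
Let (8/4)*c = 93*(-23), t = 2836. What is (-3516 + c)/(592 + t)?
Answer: -9171/6856 ≈ -1.3377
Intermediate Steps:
c = -2139/2 (c = (93*(-23))/2 = (½)*(-2139) = -2139/2 ≈ -1069.5)
(-3516 + c)/(592 + t) = (-3516 - 2139/2)/(592 + 2836) = -9171/2/3428 = -9171/2*1/3428 = -9171/6856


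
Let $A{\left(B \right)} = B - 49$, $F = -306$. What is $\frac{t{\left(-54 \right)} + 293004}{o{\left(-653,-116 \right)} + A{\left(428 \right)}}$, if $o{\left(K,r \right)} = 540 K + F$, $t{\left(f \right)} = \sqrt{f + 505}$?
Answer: $- \frac{293004}{352547} - \frac{\sqrt{451}}{352547} \approx -0.83117$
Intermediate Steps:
$A{\left(B \right)} = -49 + B$
$t{\left(f \right)} = \sqrt{505 + f}$
$o{\left(K,r \right)} = -306 + 540 K$ ($o{\left(K,r \right)} = 540 K - 306 = -306 + 540 K$)
$\frac{t{\left(-54 \right)} + 293004}{o{\left(-653,-116 \right)} + A{\left(428 \right)}} = \frac{\sqrt{505 - 54} + 293004}{\left(-306 + 540 \left(-653\right)\right) + \left(-49 + 428\right)} = \frac{\sqrt{451} + 293004}{\left(-306 - 352620\right) + 379} = \frac{293004 + \sqrt{451}}{-352926 + 379} = \frac{293004 + \sqrt{451}}{-352547} = \left(293004 + \sqrt{451}\right) \left(- \frac{1}{352547}\right) = - \frac{293004}{352547} - \frac{\sqrt{451}}{352547}$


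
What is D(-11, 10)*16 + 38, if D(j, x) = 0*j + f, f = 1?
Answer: 54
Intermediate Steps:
D(j, x) = 1 (D(j, x) = 0*j + 1 = 0 + 1 = 1)
D(-11, 10)*16 + 38 = 1*16 + 38 = 16 + 38 = 54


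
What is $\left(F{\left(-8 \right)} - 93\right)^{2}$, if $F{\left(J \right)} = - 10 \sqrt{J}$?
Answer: $7849 + 3720 i \sqrt{2} \approx 7849.0 + 5260.9 i$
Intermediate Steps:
$\left(F{\left(-8 \right)} - 93\right)^{2} = \left(- 10 \sqrt{-8} - 93\right)^{2} = \left(- 10 \cdot 2 i \sqrt{2} - 93\right)^{2} = \left(- 20 i \sqrt{2} - 93\right)^{2} = \left(-93 - 20 i \sqrt{2}\right)^{2}$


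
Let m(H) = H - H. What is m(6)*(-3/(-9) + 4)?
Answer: 0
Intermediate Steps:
m(H) = 0
m(6)*(-3/(-9) + 4) = 0*(-3/(-9) + 4) = 0*(-3*(-⅑) + 4) = 0*(⅓ + 4) = 0*(13/3) = 0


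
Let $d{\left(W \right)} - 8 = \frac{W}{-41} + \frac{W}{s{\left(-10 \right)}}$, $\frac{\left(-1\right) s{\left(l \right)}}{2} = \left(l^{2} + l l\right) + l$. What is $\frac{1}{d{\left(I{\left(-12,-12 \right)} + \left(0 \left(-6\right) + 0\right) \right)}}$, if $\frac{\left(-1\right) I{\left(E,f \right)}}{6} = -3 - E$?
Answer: $\frac{7790}{73687} \approx 0.10572$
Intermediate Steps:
$I{\left(E,f \right)} = 18 + 6 E$ ($I{\left(E,f \right)} = - 6 \left(-3 - E\right) = 18 + 6 E$)
$s{\left(l \right)} = - 4 l^{2} - 2 l$ ($s{\left(l \right)} = - 2 \left(\left(l^{2} + l l\right) + l\right) = - 2 \left(\left(l^{2} + l^{2}\right) + l\right) = - 2 \left(2 l^{2} + l\right) = - 2 \left(l + 2 l^{2}\right) = - 4 l^{2} - 2 l$)
$d{\left(W \right)} = 8 - \frac{421 W}{15580}$ ($d{\left(W \right)} = 8 + \left(\frac{W}{-41} + \frac{W}{\left(-2\right) \left(-10\right) \left(1 + 2 \left(-10\right)\right)}\right) = 8 + \left(W \left(- \frac{1}{41}\right) + \frac{W}{\left(-2\right) \left(-10\right) \left(1 - 20\right)}\right) = 8 - \left(\frac{W}{41} - \frac{W}{\left(-2\right) \left(-10\right) \left(-19\right)}\right) = 8 - \left(\frac{W}{41} - \frac{W}{-380}\right) = 8 - \left(\frac{W}{41} - W \left(- \frac{1}{380}\right)\right) = 8 - \frac{421 W}{15580}$)
$\frac{1}{d{\left(I{\left(-12,-12 \right)} + \left(0 \left(-6\right) + 0\right) \right)}} = \frac{1}{8 - \frac{421 \left(\left(18 + 6 \left(-12\right)\right) + \left(0 \left(-6\right) + 0\right)\right)}{15580}} = \frac{1}{8 - \frac{421 \left(\left(18 - 72\right) + \left(0 + 0\right)\right)}{15580}} = \frac{1}{8 - \frac{421 \left(-54 + 0\right)}{15580}} = \frac{1}{8 - - \frac{11367}{7790}} = \frac{1}{8 + \frac{11367}{7790}} = \frac{1}{\frac{73687}{7790}} = \frac{7790}{73687}$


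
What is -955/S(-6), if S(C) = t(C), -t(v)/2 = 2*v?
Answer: -955/24 ≈ -39.792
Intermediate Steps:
t(v) = -4*v
S(C) = -4*C
-955/S(-6) = -955/((-4*(-6))) = -955/24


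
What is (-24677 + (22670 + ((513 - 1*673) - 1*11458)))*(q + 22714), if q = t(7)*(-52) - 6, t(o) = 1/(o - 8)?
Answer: -310105000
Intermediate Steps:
t(o) = 1/(-8 + o)
q = 46 (q = -52/(-8 + 7) - 6 = -52/(-1) - 6 = -1*(-52) - 6 = 52 - 6 = 46)
(-24677 + (22670 + ((513 - 1*673) - 1*11458)))*(q + 22714) = (-24677 + (22670 + ((513 - 1*673) - 1*11458)))*(46 + 22714) = (-24677 + (22670 + ((513 - 673) - 11458)))*22760 = (-24677 + (22670 + (-160 - 11458)))*22760 = (-24677 + (22670 - 11618))*22760 = (-24677 + 11052)*22760 = -13625*22760 = -310105000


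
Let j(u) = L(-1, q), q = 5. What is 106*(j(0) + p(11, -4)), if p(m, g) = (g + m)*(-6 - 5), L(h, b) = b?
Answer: -7632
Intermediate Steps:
p(m, g) = -11*g - 11*m (p(m, g) = (g + m)*(-11) = -11*g - 11*m)
j(u) = 5
106*(j(0) + p(11, -4)) = 106*(5 + (-11*(-4) - 11*11)) = 106*(5 + (44 - 121)) = 106*(5 - 77) = 106*(-72) = -7632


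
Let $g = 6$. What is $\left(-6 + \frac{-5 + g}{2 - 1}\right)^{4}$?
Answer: $625$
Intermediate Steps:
$\left(-6 + \frac{-5 + g}{2 - 1}\right)^{4} = \left(-6 + \frac{-5 + 6}{2 - 1}\right)^{4} = \left(-6 + 1 \cdot 1^{-1}\right)^{4} = \left(-6 + 1 \cdot 1\right)^{4} = \left(-6 + 1\right)^{4} = \left(-5\right)^{4} = 625$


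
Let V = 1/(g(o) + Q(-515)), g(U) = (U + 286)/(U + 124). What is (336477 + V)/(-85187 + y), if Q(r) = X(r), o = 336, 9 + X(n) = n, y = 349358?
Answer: 40447563463/31755731739 ≈ 1.2737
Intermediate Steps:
X(n) = -9 + n
Q(r) = -9 + r
g(U) = (286 + U)/(124 + U)
V = -230/120209 (V = 1/((286 + 336)/(124 + 336) + (-9 - 515)) = 1/(622/460 - 524) = 1/((1/460)*622 - 524) = 1/(311/230 - 524) = 1/(-120209/230) = -230/120209 ≈ -0.0019133)
(336477 + V)/(-85187 + y) = (336477 - 230/120209)/(-85187 + 349358) = (40447563463/120209)/264171 = (40447563463/120209)*(1/264171) = 40447563463/31755731739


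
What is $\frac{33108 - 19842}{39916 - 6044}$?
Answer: $\frac{6633}{16936} \approx 0.39165$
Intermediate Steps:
$\frac{33108 - 19842}{39916 - 6044} = \frac{33108 - 19842}{33872} = \left(33108 - 19842\right) \frac{1}{33872} = 13266 \cdot \frac{1}{33872} = \frac{6633}{16936}$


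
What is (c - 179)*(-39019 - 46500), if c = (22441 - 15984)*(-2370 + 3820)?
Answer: -800669157449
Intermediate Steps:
c = 9362650 (c = 6457*1450 = 9362650)
(c - 179)*(-39019 - 46500) = (9362650 - 179)*(-39019 - 46500) = 9362471*(-85519) = -800669157449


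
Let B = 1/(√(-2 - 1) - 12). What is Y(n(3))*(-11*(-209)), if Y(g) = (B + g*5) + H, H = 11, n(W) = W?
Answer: 2919730/49 - 2299*I*√3/147 ≈ 59586.0 - 27.088*I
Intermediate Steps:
B = 1/(-12 + I*√3) (B = 1/(√(-3) - 12) = 1/(I*√3 - 12) = 1/(-12 + I*√3) ≈ -0.081633 - 0.011783*I)
Y(g) = 535/49 + 5*g - I*√3/147 (Y(g) = ((-4/49 - I*√3/147) + g*5) + 11 = ((-4/49 - I*√3/147) + 5*g) + 11 = (-4/49 + 5*g - I*√3/147) + 11 = 535/49 + 5*g - I*√3/147)
Y(n(3))*(-11*(-209)) = (535/49 + 5*3 - I*√3/147)*(-11*(-209)) = (535/49 + 15 - I*√3/147)*2299 = (1270/49 - I*√3/147)*2299 = 2919730/49 - 2299*I*√3/147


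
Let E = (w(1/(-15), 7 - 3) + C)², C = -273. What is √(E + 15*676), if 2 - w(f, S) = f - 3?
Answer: √18433861/15 ≈ 286.23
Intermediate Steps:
w(f, S) = 5 - f (w(f, S) = 2 - (f - 3) = 2 - (-3 + f) = 2 + (3 - f) = 5 - f)
E = 16152361/225 (E = ((5 - 1/(-15)) - 273)² = ((5 - 1*(-1/15)) - 273)² = ((5 + 1/15) - 273)² = (76/15 - 273)² = (-4019/15)² = 16152361/225 ≈ 71788.)
√(E + 15*676) = √(16152361/225 + 15*676) = √(16152361/225 + 10140) = √(18433861/225) = √18433861/15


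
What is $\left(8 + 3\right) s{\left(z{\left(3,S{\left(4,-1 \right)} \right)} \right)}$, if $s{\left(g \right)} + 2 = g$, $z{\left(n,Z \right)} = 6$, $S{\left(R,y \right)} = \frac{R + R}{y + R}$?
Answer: $44$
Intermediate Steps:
$S{\left(R,y \right)} = \frac{2 R}{R + y}$
$s{\left(g \right)} = -2 + g$
$\left(8 + 3\right) s{\left(z{\left(3,S{\left(4,-1 \right)} \right)} \right)} = \left(8 + 3\right) \left(-2 + 6\right) = 11 \cdot 4 = 44$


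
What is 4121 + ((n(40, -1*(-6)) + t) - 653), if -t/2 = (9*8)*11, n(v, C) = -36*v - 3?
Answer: 441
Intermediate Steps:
n(v, C) = -3 - 36*v
t = -1584 (t = -2*9*8*11 = -144*11 = -2*792 = -1584)
4121 + ((n(40, -1*(-6)) + t) - 653) = 4121 + (((-3 - 36*40) - 1584) - 653) = 4121 + (((-3 - 1440) - 1584) - 653) = 4121 + ((-1443 - 1584) - 653) = 4121 + (-3027 - 653) = 4121 - 3680 = 441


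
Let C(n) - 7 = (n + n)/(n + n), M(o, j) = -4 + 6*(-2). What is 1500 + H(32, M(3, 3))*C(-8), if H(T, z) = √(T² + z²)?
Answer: 1500 + 128*√5 ≈ 1786.2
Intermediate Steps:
M(o, j) = -16 (M(o, j) = -4 - 12 = -16)
C(n) = 8 (C(n) = 7 + (n + n)/(n + n) = 7 + (2*n)/((2*n)) = 7 + (2*n)*(1/(2*n)) = 7 + 1 = 8)
1500 + H(32, M(3, 3))*C(-8) = 1500 + √(32² + (-16)²)*8 = 1500 + √(1024 + 256)*8 = 1500 + √1280*8 = 1500 + (16*√5)*8 = 1500 + 128*√5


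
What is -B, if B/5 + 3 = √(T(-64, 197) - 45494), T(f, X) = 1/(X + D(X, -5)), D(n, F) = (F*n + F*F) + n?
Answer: 15 - 5*I*√14574276430/566 ≈ 15.0 - 1066.5*I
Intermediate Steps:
D(n, F) = n + F² + F*n (D(n, F) = (F*n + F²) + n = (F² + F*n) + n = n + F² + F*n)
T(f, X) = 1/(25 - 3*X) (T(f, X) = 1/(X + (X + (-5)² - 5*X)) = 1/(X + (X + 25 - 5*X)) = 1/(X + (25 - 4*X)) = 1/(25 - 3*X))
B = -15 + 5*I*√14574276430/566 (B = -15 + 5*√(1/(25 - 3*197) - 45494) = -15 + 5*√(1/(25 - 591) - 45494) = -15 + 5*√(1/(-566) - 45494) = -15 + 5*√(-1/566 - 45494) = -15 + 5*√(-25749605/566) = -15 + 5*(I*√14574276430/566) = -15 + 5*I*√14574276430/566 ≈ -15.0 + 1066.5*I)
-B = -(-15 + 5*I*√14574276430/566) = 15 - 5*I*√14574276430/566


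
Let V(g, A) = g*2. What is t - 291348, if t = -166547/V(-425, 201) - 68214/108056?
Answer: -6685419036017/22961900 ≈ -2.9115e+5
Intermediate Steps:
V(g, A) = 2*g
t = 4484605183/22961900 (t = -166547/(2*(-425)) - 68214/108056 = -166547/(-850) - 68214*1/108056 = -166547*(-1/850) - 34107/54028 = 166547/850 - 34107/54028 = 4484605183/22961900 ≈ 195.31)
t - 291348 = 4484605183/22961900 - 291348 = -6685419036017/22961900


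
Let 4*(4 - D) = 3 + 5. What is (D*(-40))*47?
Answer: -3760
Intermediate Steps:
D = 2 (D = 4 - (3 + 5)/4 = 4 - ¼*8 = 4 - 2 = 2)
(D*(-40))*47 = (2*(-40))*47 = -80*47 = -3760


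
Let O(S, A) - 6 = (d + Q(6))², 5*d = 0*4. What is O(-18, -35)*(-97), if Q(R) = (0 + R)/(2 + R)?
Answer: -10185/16 ≈ -636.56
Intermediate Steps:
d = 0 (d = (0*4)/5 = (⅕)*0 = 0)
Q(R) = R/(2 + R)
O(S, A) = 105/16 (O(S, A) = 6 + (0 + 6/(2 + 6))² = 6 + (0 + 6/8)² = 6 + (0 + 6*(⅛))² = 6 + (0 + ¾)² = 6 + (¾)² = 6 + 9/16 = 105/16)
O(-18, -35)*(-97) = (105/16)*(-97) = -10185/16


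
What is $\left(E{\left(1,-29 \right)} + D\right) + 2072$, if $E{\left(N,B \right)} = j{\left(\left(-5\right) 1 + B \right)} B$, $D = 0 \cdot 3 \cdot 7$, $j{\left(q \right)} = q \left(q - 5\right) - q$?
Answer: $-37368$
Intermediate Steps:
$j{\left(q \right)} = - q + q \left(-5 + q\right)$ ($j{\left(q \right)} = q \left(-5 + q\right) - q = - q + q \left(-5 + q\right)$)
$D = 0$ ($D = 0 \cdot 7 = 0$)
$E{\left(N,B \right)} = B \left(-11 + B\right) \left(-5 + B\right)$ ($E{\left(N,B \right)} = \left(\left(-5\right) 1 + B\right) \left(-6 + \left(\left(-5\right) 1 + B\right)\right) B = \left(-5 + B\right) \left(-6 + \left(-5 + B\right)\right) B = \left(-5 + B\right) \left(-11 + B\right) B = \left(-11 + B\right) \left(-5 + B\right) B = B \left(-11 + B\right) \left(-5 + B\right)$)
$\left(E{\left(1,-29 \right)} + D\right) + 2072 = \left(- 29 \left(-11 - 29\right) \left(-5 - 29\right) + 0\right) + 2072 = \left(\left(-29\right) \left(-40\right) \left(-34\right) + 0\right) + 2072 = \left(-39440 + 0\right) + 2072 = -39440 + 2072 = -37368$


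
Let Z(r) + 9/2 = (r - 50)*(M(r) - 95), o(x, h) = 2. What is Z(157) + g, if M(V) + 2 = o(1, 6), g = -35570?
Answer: -91479/2 ≈ -45740.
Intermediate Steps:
M(V) = 0 (M(V) = -2 + 2 = 0)
Z(r) = 9491/2 - 95*r (Z(r) = -9/2 + (r - 50)*(0 - 95) = -9/2 + (-50 + r)*(-95) = -9/2 + (4750 - 95*r) = 9491/2 - 95*r)
Z(157) + g = (9491/2 - 95*157) - 35570 = (9491/2 - 14915) - 35570 = -20339/2 - 35570 = -91479/2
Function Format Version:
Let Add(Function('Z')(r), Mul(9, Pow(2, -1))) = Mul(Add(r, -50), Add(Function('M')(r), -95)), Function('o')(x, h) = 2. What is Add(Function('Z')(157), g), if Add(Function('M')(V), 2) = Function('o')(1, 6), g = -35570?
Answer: Rational(-91479, 2) ≈ -45740.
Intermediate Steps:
Function('M')(V) = 0 (Function('M')(V) = Add(-2, 2) = 0)
Function('Z')(r) = Add(Rational(9491, 2), Mul(-95, r)) (Function('Z')(r) = Add(Rational(-9, 2), Mul(Add(r, -50), Add(0, -95))) = Add(Rational(-9, 2), Mul(Add(-50, r), -95)) = Add(Rational(-9, 2), Add(4750, Mul(-95, r))) = Add(Rational(9491, 2), Mul(-95, r)))
Add(Function('Z')(157), g) = Add(Add(Rational(9491, 2), Mul(-95, 157)), -35570) = Add(Add(Rational(9491, 2), -14915), -35570) = Add(Rational(-20339, 2), -35570) = Rational(-91479, 2)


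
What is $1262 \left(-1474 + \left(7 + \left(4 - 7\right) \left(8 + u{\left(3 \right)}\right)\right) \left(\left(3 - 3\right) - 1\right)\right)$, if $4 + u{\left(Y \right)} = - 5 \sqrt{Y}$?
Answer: $-1853878 - 18930 \sqrt{3} \approx -1.8867 \cdot 10^{6}$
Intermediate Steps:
$u{\left(Y \right)} = -4 - 5 \sqrt{Y}$
$1262 \left(-1474 + \left(7 + \left(4 - 7\right) \left(8 + u{\left(3 \right)}\right)\right) \left(\left(3 - 3\right) - 1\right)\right) = 1262 \left(-1474 + \left(7 + \left(4 - 7\right) \left(8 - \left(4 + 5 \sqrt{3}\right)\right)\right) \left(\left(3 - 3\right) - 1\right)\right) = 1262 \left(-1474 + \left(7 + \left(4 - 7\right) \left(4 - 5 \sqrt{3}\right)\right) \left(0 - 1\right)\right) = 1262 \left(-1474 + \left(7 + \left(4 - 7\right) \left(4 - 5 \sqrt{3}\right)\right) \left(-1\right)\right) = 1262 \left(-1474 + \left(7 - 3 \left(4 - 5 \sqrt{3}\right)\right) \left(-1\right)\right) = 1262 \left(-1474 + \left(7 - \left(12 - 15 \sqrt{3}\right)\right) \left(-1\right)\right) = 1262 \left(-1474 + \left(-5 + 15 \sqrt{3}\right) \left(-1\right)\right) = 1262 \left(-1474 + \left(5 - 15 \sqrt{3}\right)\right) = 1262 \left(-1469 - 15 \sqrt{3}\right) = -1853878 - 18930 \sqrt{3}$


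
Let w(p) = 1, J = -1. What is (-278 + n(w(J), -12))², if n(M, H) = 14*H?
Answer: 198916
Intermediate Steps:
(-278 + n(w(J), -12))² = (-278 + 14*(-12))² = (-278 - 168)² = (-446)² = 198916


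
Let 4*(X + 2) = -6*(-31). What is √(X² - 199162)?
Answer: I*√788727/2 ≈ 444.05*I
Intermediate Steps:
X = 89/2 (X = -2 + (-6*(-31))/4 = -2 + (¼)*186 = -2 + 93/2 = 89/2 ≈ 44.500)
√(X² - 199162) = √((89/2)² - 199162) = √(7921/4 - 199162) = √(-788727/4) = I*√788727/2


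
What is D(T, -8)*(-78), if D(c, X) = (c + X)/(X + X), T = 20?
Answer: 117/2 ≈ 58.500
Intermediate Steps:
D(c, X) = (X + c)/(2*X) (D(c, X) = (X + c)/((2*X)) = (X + c)*(1/(2*X)) = (X + c)/(2*X))
D(T, -8)*(-78) = ((½)*(-8 + 20)/(-8))*(-78) = ((½)*(-⅛)*12)*(-78) = -¾*(-78) = 117/2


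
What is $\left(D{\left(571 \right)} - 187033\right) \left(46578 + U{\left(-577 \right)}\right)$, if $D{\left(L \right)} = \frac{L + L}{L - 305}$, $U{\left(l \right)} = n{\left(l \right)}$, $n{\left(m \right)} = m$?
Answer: $- \frac{1144266502818}{133} \approx -8.6035 \cdot 10^{9}$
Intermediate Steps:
$U{\left(l \right)} = l$
$D{\left(L \right)} = \frac{2 L}{-305 + L}$
$\left(D{\left(571 \right)} - 187033\right) \left(46578 + U{\left(-577 \right)}\right) = \left(2 \cdot 571 \frac{1}{-305 + 571} - 187033\right) \left(46578 - 577\right) = \left(2 \cdot 571 \cdot \frac{1}{266} - 187033\right) 46001 = \left(\frac{571}{133} - 187033\right) 46001 = \left(- \frac{24874818}{133}\right) 46001 = - \frac{1144266502818}{133}$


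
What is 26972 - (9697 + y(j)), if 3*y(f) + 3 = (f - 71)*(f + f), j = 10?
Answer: 53048/3 ≈ 17683.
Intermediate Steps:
y(f) = -1 + 2*f*(-71 + f)/3 (y(f) = -1 + ((f - 71)*(f + f))/3 = -1 + ((-71 + f)*(2*f))/3 = -1 + (2*f*(-71 + f))/3 = -1 + 2*f*(-71 + f)/3)
26972 - (9697 + y(j)) = 26972 - (9697 + (-1 - 142/3*10 + (2/3)*10**2)) = 26972 - (9697 + (-1 - 1420/3 + (2/3)*100)) = 26972 - (9697 + (-1 - 1420/3 + 200/3)) = 26972 - (9697 - 1223/3) = 26972 - 1*27868/3 = 26972 - 27868/3 = 53048/3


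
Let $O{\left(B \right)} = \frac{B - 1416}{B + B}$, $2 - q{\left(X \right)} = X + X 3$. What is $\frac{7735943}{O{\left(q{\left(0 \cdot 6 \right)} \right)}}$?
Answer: $- \frac{15471886}{707} \approx -21884.0$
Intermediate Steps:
$q{\left(X \right)} = 2 - 4 X$ ($q{\left(X \right)} = 2 - \left(X + X 3\right) = 2 - \left(X + 3 X\right) = 2 - 4 X$)
$O{\left(B \right)} = \frac{-1416 + B}{2 B}$
$\frac{7735943}{O{\left(q{\left(0 \cdot 6 \right)} \right)}} = \frac{7735943}{\frac{1}{2} \frac{1}{2 - 4 \cdot 0 \cdot 6} \left(-1416 + \left(2 - 4 \cdot 0 \cdot 6\right)\right)} = \frac{7735943}{\frac{1}{2} \frac{1}{2 - 0} \left(-1416 + \left(2 - 0\right)\right)} = \frac{7735943}{\frac{1}{2} \frac{1}{2 + 0} \left(-1416 + \left(2 + 0\right)\right)} = \frac{7735943}{\frac{1}{2} \cdot \frac{1}{2} \left(-1416 + 2\right)} = \frac{7735943}{\frac{1}{2} \cdot \frac{1}{2} \left(-1414\right)} = \frac{7735943}{- \frac{707}{2}} = 7735943 \left(- \frac{2}{707}\right) = - \frac{15471886}{707}$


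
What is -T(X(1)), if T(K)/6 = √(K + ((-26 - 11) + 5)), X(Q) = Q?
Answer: -6*I*√31 ≈ -33.407*I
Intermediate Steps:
T(K) = 6*√(-32 + K) (T(K) = 6*√(K + ((-26 - 11) + 5)) = 6*√(K + (-37 + 5)) = 6*√(K - 32) = 6*√(-32 + K))
-T(X(1)) = -6*√(-32 + 1) = -6*√(-31) = -6*I*√31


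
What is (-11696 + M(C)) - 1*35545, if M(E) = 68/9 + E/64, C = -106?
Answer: -13603709/288 ≈ -47235.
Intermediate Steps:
M(E) = 68/9 + E/64 (M(E) = 68*(⅑) + E*(1/64) = 68/9 + E/64)
(-11696 + M(C)) - 1*35545 = (-11696 + (68/9 + (1/64)*(-106))) - 1*35545 = (-11696 + (68/9 - 53/32)) - 35545 = (-11696 + 1699/288) - 35545 = -3366749/288 - 35545 = -13603709/288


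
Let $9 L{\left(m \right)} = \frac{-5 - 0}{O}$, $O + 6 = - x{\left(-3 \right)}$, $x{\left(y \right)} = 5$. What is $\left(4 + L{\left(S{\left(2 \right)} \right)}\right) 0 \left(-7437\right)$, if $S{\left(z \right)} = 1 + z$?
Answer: $0$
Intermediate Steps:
$O = -11$ ($O = -6 - 5 = -11$)
$L{\left(m \right)} = \frac{5}{99}$ ($L{\left(m \right)} = \frac{\left(-5 - 0\right) \frac{1}{-11}}{9} = \frac{\left(-5 + 0\right) \left(- \frac{1}{11}\right)}{9} = \frac{\left(-5\right) \left(- \frac{1}{11}\right)}{9} = \frac{1}{9} \cdot \frac{5}{11} = \frac{5}{99}$)
$\left(4 + L{\left(S{\left(2 \right)} \right)}\right) 0 \left(-7437\right) = \left(4 + \frac{5}{99}\right) 0 \left(-7437\right) = \frac{401}{99} \cdot 0 \left(-7437\right) = 0 \left(-7437\right) = 0$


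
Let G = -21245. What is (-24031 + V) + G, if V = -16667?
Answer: -61943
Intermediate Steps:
(-24031 + V) + G = (-24031 - 16667) - 21245 = -40698 - 21245 = -61943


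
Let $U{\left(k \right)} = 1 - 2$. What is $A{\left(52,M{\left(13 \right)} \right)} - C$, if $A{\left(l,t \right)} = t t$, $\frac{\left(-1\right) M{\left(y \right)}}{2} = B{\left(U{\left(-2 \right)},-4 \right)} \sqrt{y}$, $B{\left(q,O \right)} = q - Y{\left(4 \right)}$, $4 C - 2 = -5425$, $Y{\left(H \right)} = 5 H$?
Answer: $\frac{97151}{4} \approx 24288.0$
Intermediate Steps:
$C = - \frac{5423}{4}$ ($C = \frac{1}{2} + \frac{1}{4} \left(-5425\right) = \frac{1}{2} - \frac{5425}{4} = - \frac{5423}{4} \approx -1355.8$)
$U{\left(k \right)} = -1$
$B{\left(q,O \right)} = -20 + q$ ($B{\left(q,O \right)} = q - 5 \cdot 4 = q - 20 = -20 + q$)
$M{\left(y \right)} = 42 \sqrt{y}$ ($M{\left(y \right)} = - 2 \left(-20 - 1\right) \sqrt{y} = - 2 \left(- 21 \sqrt{y}\right) = 42 \sqrt{y}$)
$A{\left(l,t \right)} = t^{2}$
$A{\left(52,M{\left(13 \right)} \right)} - C = \left(42 \sqrt{13}\right)^{2} - - \frac{5423}{4} = 22932 + \frac{5423}{4} = \frac{97151}{4}$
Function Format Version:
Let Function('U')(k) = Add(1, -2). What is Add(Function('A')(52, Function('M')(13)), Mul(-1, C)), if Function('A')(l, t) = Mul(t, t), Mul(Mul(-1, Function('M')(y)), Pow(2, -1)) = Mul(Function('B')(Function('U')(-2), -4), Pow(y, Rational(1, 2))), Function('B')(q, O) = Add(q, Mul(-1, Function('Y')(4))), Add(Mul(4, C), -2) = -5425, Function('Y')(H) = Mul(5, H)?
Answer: Rational(97151, 4) ≈ 24288.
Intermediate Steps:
C = Rational(-5423, 4) (C = Add(Rational(1, 2), Mul(Rational(1, 4), -5425)) = Add(Rational(1, 2), Rational(-5425, 4)) = Rational(-5423, 4) ≈ -1355.8)
Function('U')(k) = -1
Function('B')(q, O) = Add(-20, q) (Function('B')(q, O) = Add(q, Mul(-1, Mul(5, 4))) = Add(q, Mul(-1, 20)) = Add(q, -20) = Add(-20, q))
Function('M')(y) = Mul(42, Pow(y, Rational(1, 2))) (Function('M')(y) = Mul(-2, Mul(Add(-20, -1), Pow(y, Rational(1, 2)))) = Mul(-2, Mul(-21, Pow(y, Rational(1, 2)))) = Mul(42, Pow(y, Rational(1, 2))))
Function('A')(l, t) = Pow(t, 2)
Add(Function('A')(52, Function('M')(13)), Mul(-1, C)) = Add(Pow(Mul(42, Pow(13, Rational(1, 2))), 2), Mul(-1, Rational(-5423, 4))) = Add(22932, Rational(5423, 4)) = Rational(97151, 4)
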